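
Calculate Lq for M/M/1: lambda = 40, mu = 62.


rho = 40/62; Lq = rho^2/(1-rho) = 1.17

1.17


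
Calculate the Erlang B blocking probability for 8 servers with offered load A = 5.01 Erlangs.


B(N,A) = (A^N/N!) / sum(A^k/k!, k=0..N) with N=8, A=5.01 = 0.0705

0.0705


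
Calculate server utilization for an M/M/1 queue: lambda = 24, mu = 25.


rho = lambda/mu = 24/25 = 0.96

0.96


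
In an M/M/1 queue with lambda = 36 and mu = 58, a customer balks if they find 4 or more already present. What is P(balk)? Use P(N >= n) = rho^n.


P(N >= 4) = rho^4 = (36/58)^4 = 0.1484

0.1484


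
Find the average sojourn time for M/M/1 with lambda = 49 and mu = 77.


W = 1/(mu - lambda) = 1/(77 - 49) = 0.0357 hours

0.0357 hours


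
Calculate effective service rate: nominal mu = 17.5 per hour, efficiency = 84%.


Effective rate = mu * efficiency = 17.5 * 0.84 = 14.7 per hour

14.7 per hour


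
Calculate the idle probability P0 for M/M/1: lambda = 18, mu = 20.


P0 = 1 - rho = 1 - 18/20 = 0.1

0.1


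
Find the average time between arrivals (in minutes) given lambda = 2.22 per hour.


Mean interarrival time = 60/lambda = 60/2.22 = 27.03 minutes

27.03 minutes


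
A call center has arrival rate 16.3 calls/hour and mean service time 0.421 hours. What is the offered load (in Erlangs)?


Offered load a = lambda * E[S] = 16.3 * 0.421 = 6.86 Erlangs

6.86 Erlangs


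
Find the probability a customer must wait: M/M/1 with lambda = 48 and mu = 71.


P(wait) = rho = lambda/mu = 48/71 = 0.6761

0.6761


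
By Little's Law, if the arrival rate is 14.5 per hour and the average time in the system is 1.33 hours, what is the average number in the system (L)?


L = lambda * W = 14.5 * 1.33 = 19.29

19.29


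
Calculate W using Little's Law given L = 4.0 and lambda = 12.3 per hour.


W = L / lambda = 4.0 / 12.3 = 0.3252 hours

0.3252 hours


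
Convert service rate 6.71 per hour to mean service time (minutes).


Mean service time = 60/mu = 60/6.71 = 8.94 minutes

8.94 minutes


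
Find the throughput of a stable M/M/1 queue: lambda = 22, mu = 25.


For a stable queue (lambda < mu), throughput = lambda = 22 per hour

22 per hour


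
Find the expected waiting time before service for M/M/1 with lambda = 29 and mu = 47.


rho = 29/47; Wq = rho/(mu - lambda) = 0.0343 hours

0.0343 hours


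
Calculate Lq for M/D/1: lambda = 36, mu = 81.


M/D/1: Lq = rho^2 / (2*(1-rho)) where rho = 36/81; Lq = 0.18

0.18


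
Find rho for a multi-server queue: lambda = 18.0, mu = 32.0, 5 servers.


rho = lambda / (c * mu) = 18.0 / (5 * 32.0) = 0.1125

0.1125


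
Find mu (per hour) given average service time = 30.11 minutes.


mu = 60 / avg_service_time = 60 / 30.11 = 1.99 per hour

1.99 per hour


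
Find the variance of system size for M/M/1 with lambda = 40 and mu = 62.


rho = 40/62; Var(N) = rho/(1-rho)^2 = 5.12

5.12


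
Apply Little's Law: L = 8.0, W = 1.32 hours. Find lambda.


lambda = L / W = 8.0 / 1.32 = 6.06 per hour

6.06 per hour


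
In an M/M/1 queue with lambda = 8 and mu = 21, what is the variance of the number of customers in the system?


rho = 8/21; Var(N) = rho/(1-rho)^2 = 0.99

0.99


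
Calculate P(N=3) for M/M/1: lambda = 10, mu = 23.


rho = 10/23; P(n) = (1-rho)*rho^n = (1-10/23)*(10/23)^3 = 0.0465

0.0465


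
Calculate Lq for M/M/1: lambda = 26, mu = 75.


rho = 26/75; Lq = rho^2/(1-rho) = 0.18

0.18


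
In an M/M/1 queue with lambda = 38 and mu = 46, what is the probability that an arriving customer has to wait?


P(wait) = rho = lambda/mu = 38/46 = 0.8261

0.8261


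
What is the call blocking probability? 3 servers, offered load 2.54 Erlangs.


B(N,A) = (A^N/N!) / sum(A^k/k!, k=0..N) with N=3, A=2.54 = 0.2876

0.2876


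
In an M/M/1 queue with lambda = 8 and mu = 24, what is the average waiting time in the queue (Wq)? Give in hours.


rho = 8/24; Wq = rho/(mu - lambda) = 0.0208 hours

0.0208 hours


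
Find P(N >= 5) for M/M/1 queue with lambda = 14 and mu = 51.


P(N >= 5) = rho^5 = (14/51)^5 = 0.0016

0.0016


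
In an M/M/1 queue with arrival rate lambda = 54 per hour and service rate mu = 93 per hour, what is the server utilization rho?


rho = lambda/mu = 54/93 = 0.5806

0.5806


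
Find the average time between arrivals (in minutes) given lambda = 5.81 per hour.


Mean interarrival time = 60/lambda = 60/5.81 = 10.33 minutes

10.33 minutes


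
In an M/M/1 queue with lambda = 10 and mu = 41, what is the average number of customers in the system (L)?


rho = 10/41; L = rho/(1-rho) = 0.32

0.32


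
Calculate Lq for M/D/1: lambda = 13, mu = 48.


M/D/1: Lq = rho^2 / (2*(1-rho)) where rho = 13/48; Lq = 0.05

0.05


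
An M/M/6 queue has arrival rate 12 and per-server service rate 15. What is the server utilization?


rho = lambda/(c*mu) = 12/(6*15) = 0.1333

0.1333


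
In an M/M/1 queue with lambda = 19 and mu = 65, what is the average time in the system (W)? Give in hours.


W = 1/(mu - lambda) = 1/(65 - 19) = 0.0217 hours

0.0217 hours


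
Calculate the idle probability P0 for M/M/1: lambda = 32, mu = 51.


P0 = 1 - rho = 1 - 32/51 = 0.3725

0.3725


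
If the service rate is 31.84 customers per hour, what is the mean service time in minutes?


Mean service time = 60/mu = 60/31.84 = 1.88 minutes

1.88 minutes


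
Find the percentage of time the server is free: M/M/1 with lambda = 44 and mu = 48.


Idle fraction = (1 - rho) * 100 = (1 - 44/48) * 100 = 8.3%

8.3%


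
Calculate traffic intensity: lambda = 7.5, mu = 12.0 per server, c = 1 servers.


rho = lambda / (c * mu) = 7.5 / (1 * 12.0) = 0.625

0.625


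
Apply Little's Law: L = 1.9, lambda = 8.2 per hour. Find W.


W = L / lambda = 1.9 / 8.2 = 0.2317 hours

0.2317 hours


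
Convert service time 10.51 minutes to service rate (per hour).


mu = 60 / avg_service_time = 60 / 10.51 = 5.71 per hour

5.71 per hour


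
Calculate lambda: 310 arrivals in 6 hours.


lambda = total arrivals / time = 310 / 6 = 51.67 per hour

51.67 per hour


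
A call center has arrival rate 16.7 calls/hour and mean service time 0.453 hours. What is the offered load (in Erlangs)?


Offered load a = lambda * E[S] = 16.7 * 0.453 = 7.57 Erlangs

7.57 Erlangs


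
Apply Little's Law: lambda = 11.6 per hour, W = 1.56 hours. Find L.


L = lambda * W = 11.6 * 1.56 = 18.1

18.1


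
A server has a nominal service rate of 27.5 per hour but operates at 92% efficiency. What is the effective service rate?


Effective rate = mu * efficiency = 27.5 * 0.92 = 25.3 per hour

25.3 per hour


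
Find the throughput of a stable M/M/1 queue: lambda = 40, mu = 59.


For a stable queue (lambda < mu), throughput = lambda = 40 per hour

40 per hour


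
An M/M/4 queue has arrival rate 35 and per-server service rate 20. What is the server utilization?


rho = lambda/(c*mu) = 35/(4*20) = 0.4375

0.4375


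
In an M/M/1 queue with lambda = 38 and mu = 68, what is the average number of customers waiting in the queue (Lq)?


rho = 38/68; Lq = rho^2/(1-rho) = 0.71

0.71


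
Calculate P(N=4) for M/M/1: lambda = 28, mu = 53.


rho = 28/53; P(n) = (1-rho)*rho^n = (1-28/53)*(28/53)^4 = 0.0367

0.0367


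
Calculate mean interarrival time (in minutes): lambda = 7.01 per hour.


Mean interarrival time = 60/lambda = 60/7.01 = 8.56 minutes

8.56 minutes


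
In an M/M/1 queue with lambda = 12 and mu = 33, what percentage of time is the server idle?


Idle fraction = (1 - rho) * 100 = (1 - 12/33) * 100 = 63.6%

63.6%


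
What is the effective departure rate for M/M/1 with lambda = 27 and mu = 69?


For a stable queue (lambda < mu), throughput = lambda = 27 per hour

27 per hour


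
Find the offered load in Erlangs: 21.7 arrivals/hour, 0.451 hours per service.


Offered load a = lambda * E[S] = 21.7 * 0.451 = 9.79 Erlangs

9.79 Erlangs


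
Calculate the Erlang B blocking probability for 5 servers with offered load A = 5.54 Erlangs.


B(N,A) = (A^N/N!) / sum(A^k/k!, k=0..N) with N=5, A=5.54 = 0.3271

0.3271


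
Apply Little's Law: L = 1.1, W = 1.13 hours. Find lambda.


lambda = L / W = 1.1 / 1.13 = 0.97 per hour

0.97 per hour


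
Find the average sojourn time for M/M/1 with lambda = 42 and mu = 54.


W = 1/(mu - lambda) = 1/(54 - 42) = 0.0833 hours

0.0833 hours


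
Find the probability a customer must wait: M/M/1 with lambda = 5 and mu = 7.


P(wait) = rho = lambda/mu = 5/7 = 0.7143

0.7143


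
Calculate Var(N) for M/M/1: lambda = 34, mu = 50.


rho = 34/50; Var(N) = rho/(1-rho)^2 = 6.64

6.64


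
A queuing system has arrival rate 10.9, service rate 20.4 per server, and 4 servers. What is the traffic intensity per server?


rho = lambda / (c * mu) = 10.9 / (4 * 20.4) = 0.1336

0.1336


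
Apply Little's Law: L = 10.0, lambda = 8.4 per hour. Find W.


W = L / lambda = 10.0 / 8.4 = 1.1905 hours

1.1905 hours


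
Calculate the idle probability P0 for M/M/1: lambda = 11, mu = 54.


P0 = 1 - rho = 1 - 11/54 = 0.7963

0.7963


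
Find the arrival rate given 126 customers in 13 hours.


lambda = total arrivals / time = 126 / 13 = 9.69 per hour

9.69 per hour


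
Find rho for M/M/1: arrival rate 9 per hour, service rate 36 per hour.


rho = lambda/mu = 9/36 = 0.25

0.25


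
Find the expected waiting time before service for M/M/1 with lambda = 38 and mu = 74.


rho = 38/74; Wq = rho/(mu - lambda) = 0.0143 hours

0.0143 hours


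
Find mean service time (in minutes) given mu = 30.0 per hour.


Mean service time = 60/mu = 60/30.0 = 2.0 minutes

2.0 minutes


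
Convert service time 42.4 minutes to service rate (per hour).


mu = 60 / avg_service_time = 60 / 42.4 = 1.42 per hour

1.42 per hour


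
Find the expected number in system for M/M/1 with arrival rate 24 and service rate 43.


rho = 24/43; L = rho/(1-rho) = 1.26

1.26


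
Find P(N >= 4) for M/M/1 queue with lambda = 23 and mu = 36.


P(N >= 4) = rho^4 = (23/36)^4 = 0.1666

0.1666


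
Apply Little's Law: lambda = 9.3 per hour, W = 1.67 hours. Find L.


L = lambda * W = 9.3 * 1.67 = 15.53

15.53


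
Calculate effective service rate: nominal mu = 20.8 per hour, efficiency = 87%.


Effective rate = mu * efficiency = 20.8 * 0.87 = 18.1 per hour

18.1 per hour


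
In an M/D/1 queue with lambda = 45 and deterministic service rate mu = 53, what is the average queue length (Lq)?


M/D/1: Lq = rho^2 / (2*(1-rho)) where rho = 45/53; Lq = 2.39

2.39


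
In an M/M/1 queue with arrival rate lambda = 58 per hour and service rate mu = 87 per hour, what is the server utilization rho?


rho = lambda/mu = 58/87 = 0.6667

0.6667


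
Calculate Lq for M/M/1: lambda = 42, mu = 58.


rho = 42/58; Lq = rho^2/(1-rho) = 1.9

1.9


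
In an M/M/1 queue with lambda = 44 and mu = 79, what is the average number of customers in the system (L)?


rho = 44/79; L = rho/(1-rho) = 1.26

1.26


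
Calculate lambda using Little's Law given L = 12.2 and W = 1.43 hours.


lambda = L / W = 12.2 / 1.43 = 8.53 per hour

8.53 per hour


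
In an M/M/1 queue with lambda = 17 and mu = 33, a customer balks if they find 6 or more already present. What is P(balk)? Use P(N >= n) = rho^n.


P(N >= 6) = rho^6 = (17/33)^6 = 0.0187

0.0187


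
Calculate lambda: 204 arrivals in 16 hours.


lambda = total arrivals / time = 204 / 16 = 12.75 per hour

12.75 per hour


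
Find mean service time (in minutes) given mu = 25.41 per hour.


Mean service time = 60/mu = 60/25.41 = 2.36 minutes

2.36 minutes


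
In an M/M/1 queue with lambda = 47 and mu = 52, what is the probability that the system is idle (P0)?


P0 = 1 - rho = 1 - 47/52 = 0.0962

0.0962


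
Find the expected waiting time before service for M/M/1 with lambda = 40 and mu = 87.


rho = 40/87; Wq = rho/(mu - lambda) = 0.0098 hours

0.0098 hours


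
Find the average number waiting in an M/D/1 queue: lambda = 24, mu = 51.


M/D/1: Lq = rho^2 / (2*(1-rho)) where rho = 24/51; Lq = 0.21

0.21


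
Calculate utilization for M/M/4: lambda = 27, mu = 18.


rho = lambda/(c*mu) = 27/(4*18) = 0.375

0.375


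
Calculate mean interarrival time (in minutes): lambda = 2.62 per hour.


Mean interarrival time = 60/lambda = 60/2.62 = 22.9 minutes

22.9 minutes


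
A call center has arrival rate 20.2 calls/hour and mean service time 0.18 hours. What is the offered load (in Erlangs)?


Offered load a = lambda * E[S] = 20.2 * 0.18 = 3.64 Erlangs

3.64 Erlangs


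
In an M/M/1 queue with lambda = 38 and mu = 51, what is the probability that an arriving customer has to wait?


P(wait) = rho = lambda/mu = 38/51 = 0.7451

0.7451


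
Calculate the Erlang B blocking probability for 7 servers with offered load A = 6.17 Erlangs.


B(N,A) = (A^N/N!) / sum(A^k/k!, k=0..N) with N=7, A=6.17 = 0.1961

0.1961


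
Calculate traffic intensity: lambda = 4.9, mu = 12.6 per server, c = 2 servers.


rho = lambda / (c * mu) = 4.9 / (2 * 12.6) = 0.1944

0.1944


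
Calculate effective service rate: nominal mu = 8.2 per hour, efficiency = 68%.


Effective rate = mu * efficiency = 8.2 * 0.68 = 5.58 per hour

5.58 per hour


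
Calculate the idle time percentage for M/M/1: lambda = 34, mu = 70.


Idle fraction = (1 - rho) * 100 = (1 - 34/70) * 100 = 51.4%

51.4%


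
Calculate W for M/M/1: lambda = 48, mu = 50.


W = 1/(mu - lambda) = 1/(50 - 48) = 0.5 hours

0.5 hours


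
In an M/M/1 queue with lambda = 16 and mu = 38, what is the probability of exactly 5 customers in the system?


rho = 16/38; P(n) = (1-rho)*rho^n = (1-16/38)*(16/38)^5 = 0.0077

0.0077


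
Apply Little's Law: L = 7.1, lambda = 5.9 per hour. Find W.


W = L / lambda = 7.1 / 5.9 = 1.2034 hours

1.2034 hours


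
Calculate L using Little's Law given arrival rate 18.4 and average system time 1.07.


L = lambda * W = 18.4 * 1.07 = 19.69

19.69


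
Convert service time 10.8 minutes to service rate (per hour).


mu = 60 / avg_service_time = 60 / 10.8 = 5.56 per hour

5.56 per hour


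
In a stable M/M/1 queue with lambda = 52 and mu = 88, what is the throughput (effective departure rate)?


For a stable queue (lambda < mu), throughput = lambda = 52 per hour

52 per hour


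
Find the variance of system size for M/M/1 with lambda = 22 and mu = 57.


rho = 22/57; Var(N) = rho/(1-rho)^2 = 1.02

1.02


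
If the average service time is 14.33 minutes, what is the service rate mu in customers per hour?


mu = 60 / avg_service_time = 60 / 14.33 = 4.19 per hour

4.19 per hour


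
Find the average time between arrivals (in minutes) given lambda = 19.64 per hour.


Mean interarrival time = 60/lambda = 60/19.64 = 3.05 minutes

3.05 minutes


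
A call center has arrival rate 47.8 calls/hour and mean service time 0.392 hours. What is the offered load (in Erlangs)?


Offered load a = lambda * E[S] = 47.8 * 0.392 = 18.74 Erlangs

18.74 Erlangs


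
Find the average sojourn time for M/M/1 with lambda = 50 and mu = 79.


W = 1/(mu - lambda) = 1/(79 - 50) = 0.0345 hours

0.0345 hours


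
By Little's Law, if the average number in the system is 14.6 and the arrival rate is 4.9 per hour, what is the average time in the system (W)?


W = L / lambda = 14.6 / 4.9 = 2.9796 hours

2.9796 hours


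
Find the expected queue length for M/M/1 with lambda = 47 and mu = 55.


rho = 47/55; Lq = rho^2/(1-rho) = 5.02

5.02


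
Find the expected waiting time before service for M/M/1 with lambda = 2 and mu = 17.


rho = 2/17; Wq = rho/(mu - lambda) = 0.0078 hours

0.0078 hours


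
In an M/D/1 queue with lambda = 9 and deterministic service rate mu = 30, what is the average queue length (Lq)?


M/D/1: Lq = rho^2 / (2*(1-rho)) where rho = 9/30; Lq = 0.06

0.06


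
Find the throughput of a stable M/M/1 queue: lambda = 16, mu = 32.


For a stable queue (lambda < mu), throughput = lambda = 16 per hour

16 per hour


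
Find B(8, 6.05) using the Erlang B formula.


B(N,A) = (A^N/N!) / sum(A^k/k!, k=0..N) with N=8, A=6.05 = 0.1247

0.1247


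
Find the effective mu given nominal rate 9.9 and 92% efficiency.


Effective rate = mu * efficiency = 9.9 * 0.92 = 9.11 per hour

9.11 per hour


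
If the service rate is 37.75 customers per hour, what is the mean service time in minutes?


Mean service time = 60/mu = 60/37.75 = 1.59 minutes

1.59 minutes


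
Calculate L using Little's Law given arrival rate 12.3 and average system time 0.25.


L = lambda * W = 12.3 * 0.25 = 3.08

3.08


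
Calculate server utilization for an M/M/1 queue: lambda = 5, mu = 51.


rho = lambda/mu = 5/51 = 0.098

0.098


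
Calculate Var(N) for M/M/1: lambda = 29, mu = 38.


rho = 29/38; Var(N) = rho/(1-rho)^2 = 13.6

13.6


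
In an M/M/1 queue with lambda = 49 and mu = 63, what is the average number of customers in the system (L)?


rho = 49/63; L = rho/(1-rho) = 3.5

3.5


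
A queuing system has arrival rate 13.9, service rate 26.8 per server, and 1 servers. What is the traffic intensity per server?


rho = lambda / (c * mu) = 13.9 / (1 * 26.8) = 0.5187

0.5187


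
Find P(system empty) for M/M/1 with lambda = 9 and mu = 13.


P0 = 1 - rho = 1 - 9/13 = 0.3077

0.3077


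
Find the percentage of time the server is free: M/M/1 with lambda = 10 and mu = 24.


Idle fraction = (1 - rho) * 100 = (1 - 10/24) * 100 = 58.3%

58.3%


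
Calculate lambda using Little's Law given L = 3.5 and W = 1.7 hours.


lambda = L / W = 3.5 / 1.7 = 2.06 per hour

2.06 per hour


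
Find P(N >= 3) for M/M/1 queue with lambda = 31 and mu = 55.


P(N >= 3) = rho^3 = (31/55)^3 = 0.1791

0.1791


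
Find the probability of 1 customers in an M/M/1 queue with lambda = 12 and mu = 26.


rho = 12/26; P(n) = (1-rho)*rho^n = (1-12/26)*(12/26)^1 = 0.2485

0.2485


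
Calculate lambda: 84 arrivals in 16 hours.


lambda = total arrivals / time = 84 / 16 = 5.25 per hour

5.25 per hour


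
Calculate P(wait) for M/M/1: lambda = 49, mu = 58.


P(wait) = rho = lambda/mu = 49/58 = 0.8448

0.8448


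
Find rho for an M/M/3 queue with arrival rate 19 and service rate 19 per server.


rho = lambda/(c*mu) = 19/(3*19) = 0.3333

0.3333


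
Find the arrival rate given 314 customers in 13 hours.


lambda = total arrivals / time = 314 / 13 = 24.15 per hour

24.15 per hour


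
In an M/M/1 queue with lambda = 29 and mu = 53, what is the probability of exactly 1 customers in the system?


rho = 29/53; P(n) = (1-rho)*rho^n = (1-29/53)*(29/53)^1 = 0.2478

0.2478


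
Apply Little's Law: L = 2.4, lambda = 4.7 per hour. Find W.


W = L / lambda = 2.4 / 4.7 = 0.5106 hours

0.5106 hours


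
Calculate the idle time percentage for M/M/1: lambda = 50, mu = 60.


Idle fraction = (1 - rho) * 100 = (1 - 50/60) * 100 = 16.7%

16.7%


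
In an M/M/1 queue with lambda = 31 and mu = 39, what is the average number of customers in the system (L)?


rho = 31/39; L = rho/(1-rho) = 3.88

3.88


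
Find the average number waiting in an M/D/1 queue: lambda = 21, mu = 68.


M/D/1: Lq = rho^2 / (2*(1-rho)) where rho = 21/68; Lq = 0.07

0.07


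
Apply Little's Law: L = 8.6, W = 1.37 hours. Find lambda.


lambda = L / W = 8.6 / 1.37 = 6.28 per hour

6.28 per hour


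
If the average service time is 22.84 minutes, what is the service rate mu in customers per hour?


mu = 60 / avg_service_time = 60 / 22.84 = 2.63 per hour

2.63 per hour


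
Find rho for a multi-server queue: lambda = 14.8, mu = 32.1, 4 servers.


rho = lambda / (c * mu) = 14.8 / (4 * 32.1) = 0.1153

0.1153


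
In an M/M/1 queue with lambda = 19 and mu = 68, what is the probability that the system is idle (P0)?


P0 = 1 - rho = 1 - 19/68 = 0.7206

0.7206


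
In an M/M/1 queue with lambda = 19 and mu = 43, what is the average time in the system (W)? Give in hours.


W = 1/(mu - lambda) = 1/(43 - 19) = 0.0417 hours

0.0417 hours


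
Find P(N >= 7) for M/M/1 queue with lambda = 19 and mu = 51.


P(N >= 7) = rho^7 = (19/51)^7 = 0.001

0.001


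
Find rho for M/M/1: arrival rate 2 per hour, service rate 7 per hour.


rho = lambda/mu = 2/7 = 0.2857

0.2857


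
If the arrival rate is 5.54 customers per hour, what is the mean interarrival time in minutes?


Mean interarrival time = 60/lambda = 60/5.54 = 10.83 minutes

10.83 minutes


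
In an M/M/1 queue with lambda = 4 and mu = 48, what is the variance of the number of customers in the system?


rho = 4/48; Var(N) = rho/(1-rho)^2 = 0.1

0.1


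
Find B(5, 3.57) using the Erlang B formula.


B(N,A) = (A^N/N!) / sum(A^k/k!, k=0..N) with N=5, A=3.57 = 0.1604

0.1604


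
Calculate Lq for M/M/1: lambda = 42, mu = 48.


rho = 42/48; Lq = rho^2/(1-rho) = 6.13

6.13


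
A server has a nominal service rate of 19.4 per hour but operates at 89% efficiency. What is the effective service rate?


Effective rate = mu * efficiency = 19.4 * 0.89 = 17.27 per hour

17.27 per hour


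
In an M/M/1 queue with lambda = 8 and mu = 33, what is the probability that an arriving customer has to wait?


P(wait) = rho = lambda/mu = 8/33 = 0.2424

0.2424


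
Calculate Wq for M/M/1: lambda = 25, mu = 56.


rho = 25/56; Wq = rho/(mu - lambda) = 0.0144 hours

0.0144 hours


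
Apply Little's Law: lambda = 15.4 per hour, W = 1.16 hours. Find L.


L = lambda * W = 15.4 * 1.16 = 17.86

17.86


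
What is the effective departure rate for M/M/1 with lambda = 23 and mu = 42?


For a stable queue (lambda < mu), throughput = lambda = 23 per hour

23 per hour


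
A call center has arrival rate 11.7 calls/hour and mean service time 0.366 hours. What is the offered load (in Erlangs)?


Offered load a = lambda * E[S] = 11.7 * 0.366 = 4.28 Erlangs

4.28 Erlangs


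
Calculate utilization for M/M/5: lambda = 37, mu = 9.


rho = lambda/(c*mu) = 37/(5*9) = 0.8222

0.8222


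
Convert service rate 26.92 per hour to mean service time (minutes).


Mean service time = 60/mu = 60/26.92 = 2.23 minutes

2.23 minutes


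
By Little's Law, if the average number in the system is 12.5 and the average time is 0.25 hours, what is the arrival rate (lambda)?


lambda = L / W = 12.5 / 0.25 = 50.0 per hour

50.0 per hour


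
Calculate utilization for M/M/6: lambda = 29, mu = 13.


rho = lambda/(c*mu) = 29/(6*13) = 0.3718

0.3718


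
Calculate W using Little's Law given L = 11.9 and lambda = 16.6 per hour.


W = L / lambda = 11.9 / 16.6 = 0.7169 hours

0.7169 hours


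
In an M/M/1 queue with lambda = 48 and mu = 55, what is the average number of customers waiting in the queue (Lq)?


rho = 48/55; Lq = rho^2/(1-rho) = 5.98

5.98


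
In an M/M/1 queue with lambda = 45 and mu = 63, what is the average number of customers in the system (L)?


rho = 45/63; L = rho/(1-rho) = 2.5

2.5


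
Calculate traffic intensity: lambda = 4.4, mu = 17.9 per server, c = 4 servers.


rho = lambda / (c * mu) = 4.4 / (4 * 17.9) = 0.0615

0.0615


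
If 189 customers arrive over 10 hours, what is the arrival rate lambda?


lambda = total arrivals / time = 189 / 10 = 18.9 per hour

18.9 per hour


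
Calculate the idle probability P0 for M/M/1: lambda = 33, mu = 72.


P0 = 1 - rho = 1 - 33/72 = 0.5417

0.5417


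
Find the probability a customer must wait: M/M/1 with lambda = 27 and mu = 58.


P(wait) = rho = lambda/mu = 27/58 = 0.4655

0.4655


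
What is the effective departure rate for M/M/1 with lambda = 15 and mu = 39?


For a stable queue (lambda < mu), throughput = lambda = 15 per hour

15 per hour


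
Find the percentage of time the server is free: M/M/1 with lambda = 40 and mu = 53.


Idle fraction = (1 - rho) * 100 = (1 - 40/53) * 100 = 24.5%

24.5%


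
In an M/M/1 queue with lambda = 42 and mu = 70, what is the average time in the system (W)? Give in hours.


W = 1/(mu - lambda) = 1/(70 - 42) = 0.0357 hours

0.0357 hours


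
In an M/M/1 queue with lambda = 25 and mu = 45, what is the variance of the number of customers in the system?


rho = 25/45; Var(N) = rho/(1-rho)^2 = 2.81

2.81


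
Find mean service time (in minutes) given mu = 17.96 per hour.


Mean service time = 60/mu = 60/17.96 = 3.34 minutes

3.34 minutes


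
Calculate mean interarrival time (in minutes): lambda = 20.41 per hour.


Mean interarrival time = 60/lambda = 60/20.41 = 2.94 minutes

2.94 minutes


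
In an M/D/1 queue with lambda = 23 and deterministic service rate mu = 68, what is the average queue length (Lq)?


M/D/1: Lq = rho^2 / (2*(1-rho)) where rho = 23/68; Lq = 0.09

0.09


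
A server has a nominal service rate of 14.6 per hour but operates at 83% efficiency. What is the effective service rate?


Effective rate = mu * efficiency = 14.6 * 0.83 = 12.12 per hour

12.12 per hour


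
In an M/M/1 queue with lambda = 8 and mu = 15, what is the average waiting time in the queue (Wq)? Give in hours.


rho = 8/15; Wq = rho/(mu - lambda) = 0.0762 hours

0.0762 hours


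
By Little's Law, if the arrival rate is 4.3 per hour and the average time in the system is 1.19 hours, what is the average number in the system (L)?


L = lambda * W = 4.3 * 1.19 = 5.12

5.12


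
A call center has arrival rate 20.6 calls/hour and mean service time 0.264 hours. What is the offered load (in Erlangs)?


Offered load a = lambda * E[S] = 20.6 * 0.264 = 5.44 Erlangs

5.44 Erlangs


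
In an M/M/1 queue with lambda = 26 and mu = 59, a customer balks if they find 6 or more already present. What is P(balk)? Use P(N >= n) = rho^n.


P(N >= 6) = rho^6 = (26/59)^6 = 0.0073

0.0073


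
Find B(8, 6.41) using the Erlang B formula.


B(N,A) = (A^N/N!) / sum(A^k/k!, k=0..N) with N=8, A=6.41 = 0.145

0.145


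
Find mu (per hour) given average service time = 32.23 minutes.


mu = 60 / avg_service_time = 60 / 32.23 = 1.86 per hour

1.86 per hour


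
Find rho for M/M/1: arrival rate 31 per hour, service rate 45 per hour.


rho = lambda/mu = 31/45 = 0.6889

0.6889


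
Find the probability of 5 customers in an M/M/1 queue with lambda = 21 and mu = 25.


rho = 21/25; P(n) = (1-rho)*rho^n = (1-21/25)*(21/25)^5 = 0.0669

0.0669


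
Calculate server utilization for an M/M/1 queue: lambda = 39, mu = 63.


rho = lambda/mu = 39/63 = 0.619

0.619


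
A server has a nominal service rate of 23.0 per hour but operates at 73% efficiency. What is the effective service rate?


Effective rate = mu * efficiency = 23.0 * 0.73 = 16.79 per hour

16.79 per hour


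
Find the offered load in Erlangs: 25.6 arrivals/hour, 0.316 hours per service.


Offered load a = lambda * E[S] = 25.6 * 0.316 = 8.09 Erlangs

8.09 Erlangs


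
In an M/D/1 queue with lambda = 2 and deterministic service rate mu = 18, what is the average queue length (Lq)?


M/D/1: Lq = rho^2 / (2*(1-rho)) where rho = 2/18; Lq = 0.01

0.01


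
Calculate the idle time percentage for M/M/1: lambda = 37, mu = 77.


Idle fraction = (1 - rho) * 100 = (1 - 37/77) * 100 = 51.9%

51.9%


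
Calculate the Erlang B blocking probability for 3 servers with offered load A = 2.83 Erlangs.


B(N,A) = (A^N/N!) / sum(A^k/k!, k=0..N) with N=3, A=2.83 = 0.3253

0.3253


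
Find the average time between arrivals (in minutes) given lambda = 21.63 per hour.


Mean interarrival time = 60/lambda = 60/21.63 = 2.77 minutes

2.77 minutes


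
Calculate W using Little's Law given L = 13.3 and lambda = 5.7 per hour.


W = L / lambda = 13.3 / 5.7 = 2.3333 hours

2.3333 hours


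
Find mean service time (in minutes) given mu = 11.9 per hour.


Mean service time = 60/mu = 60/11.9 = 5.04 minutes

5.04 minutes


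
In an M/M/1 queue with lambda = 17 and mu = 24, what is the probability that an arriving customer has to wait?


P(wait) = rho = lambda/mu = 17/24 = 0.7083

0.7083


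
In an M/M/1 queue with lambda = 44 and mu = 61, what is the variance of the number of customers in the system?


rho = 44/61; Var(N) = rho/(1-rho)^2 = 9.29

9.29


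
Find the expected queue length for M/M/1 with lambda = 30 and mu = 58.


rho = 30/58; Lq = rho^2/(1-rho) = 0.55

0.55


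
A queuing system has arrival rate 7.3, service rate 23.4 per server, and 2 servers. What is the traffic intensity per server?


rho = lambda / (c * mu) = 7.3 / (2 * 23.4) = 0.156

0.156


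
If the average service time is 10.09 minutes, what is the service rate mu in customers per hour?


mu = 60 / avg_service_time = 60 / 10.09 = 5.95 per hour

5.95 per hour


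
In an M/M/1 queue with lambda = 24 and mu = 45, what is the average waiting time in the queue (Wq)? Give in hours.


rho = 24/45; Wq = rho/(mu - lambda) = 0.0254 hours

0.0254 hours


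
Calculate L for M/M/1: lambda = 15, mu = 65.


rho = 15/65; L = rho/(1-rho) = 0.3

0.3


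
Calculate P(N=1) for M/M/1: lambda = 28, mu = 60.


rho = 28/60; P(n) = (1-rho)*rho^n = (1-28/60)*(28/60)^1 = 0.2489

0.2489


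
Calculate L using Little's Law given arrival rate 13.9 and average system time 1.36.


L = lambda * W = 13.9 * 1.36 = 18.9

18.9


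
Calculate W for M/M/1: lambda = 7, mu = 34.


W = 1/(mu - lambda) = 1/(34 - 7) = 0.037 hours

0.037 hours


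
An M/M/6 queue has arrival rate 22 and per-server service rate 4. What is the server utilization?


rho = lambda/(c*mu) = 22/(6*4) = 0.9167

0.9167


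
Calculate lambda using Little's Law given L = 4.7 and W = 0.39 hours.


lambda = L / W = 4.7 / 0.39 = 12.05 per hour

12.05 per hour


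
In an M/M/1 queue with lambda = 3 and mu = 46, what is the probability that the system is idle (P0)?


P0 = 1 - rho = 1 - 3/46 = 0.9348

0.9348


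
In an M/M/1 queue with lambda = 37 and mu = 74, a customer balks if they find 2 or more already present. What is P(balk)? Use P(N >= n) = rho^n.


P(N >= 2) = rho^2 = (37/74)^2 = 0.25

0.25


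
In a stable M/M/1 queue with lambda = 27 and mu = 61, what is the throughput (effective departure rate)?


For a stable queue (lambda < mu), throughput = lambda = 27 per hour

27 per hour


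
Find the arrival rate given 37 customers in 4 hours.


lambda = total arrivals / time = 37 / 4 = 9.25 per hour

9.25 per hour


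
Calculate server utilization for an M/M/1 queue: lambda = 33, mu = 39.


rho = lambda/mu = 33/39 = 0.8462

0.8462


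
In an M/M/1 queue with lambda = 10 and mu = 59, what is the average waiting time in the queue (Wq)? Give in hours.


rho = 10/59; Wq = rho/(mu - lambda) = 0.0035 hours

0.0035 hours


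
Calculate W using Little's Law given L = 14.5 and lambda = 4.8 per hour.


W = L / lambda = 14.5 / 4.8 = 3.0208 hours

3.0208 hours


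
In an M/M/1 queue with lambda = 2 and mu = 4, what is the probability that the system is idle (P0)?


P0 = 1 - rho = 1 - 2/4 = 0.5

0.5


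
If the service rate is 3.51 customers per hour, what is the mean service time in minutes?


Mean service time = 60/mu = 60/3.51 = 17.09 minutes

17.09 minutes


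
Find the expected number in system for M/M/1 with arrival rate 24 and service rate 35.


rho = 24/35; L = rho/(1-rho) = 2.18

2.18


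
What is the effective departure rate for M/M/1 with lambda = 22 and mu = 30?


For a stable queue (lambda < mu), throughput = lambda = 22 per hour

22 per hour


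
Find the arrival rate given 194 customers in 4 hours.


lambda = total arrivals / time = 194 / 4 = 48.5 per hour

48.5 per hour


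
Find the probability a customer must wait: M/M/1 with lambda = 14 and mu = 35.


P(wait) = rho = lambda/mu = 14/35 = 0.4

0.4


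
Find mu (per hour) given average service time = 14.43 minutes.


mu = 60 / avg_service_time = 60 / 14.43 = 4.16 per hour

4.16 per hour


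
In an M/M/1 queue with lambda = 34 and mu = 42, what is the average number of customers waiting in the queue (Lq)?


rho = 34/42; Lq = rho^2/(1-rho) = 3.44

3.44


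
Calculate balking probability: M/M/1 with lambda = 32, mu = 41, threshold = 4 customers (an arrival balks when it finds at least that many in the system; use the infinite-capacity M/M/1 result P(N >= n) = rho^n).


P(N >= 4) = rho^4 = (32/41)^4 = 0.3711

0.3711


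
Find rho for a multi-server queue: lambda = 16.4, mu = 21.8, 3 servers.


rho = lambda / (c * mu) = 16.4 / (3 * 21.8) = 0.2508

0.2508


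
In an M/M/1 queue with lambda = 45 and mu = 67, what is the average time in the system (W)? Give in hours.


W = 1/(mu - lambda) = 1/(67 - 45) = 0.0455 hours

0.0455 hours


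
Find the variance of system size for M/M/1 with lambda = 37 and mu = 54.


rho = 37/54; Var(N) = rho/(1-rho)^2 = 6.91

6.91


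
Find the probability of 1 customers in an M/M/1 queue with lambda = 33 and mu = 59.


rho = 33/59; P(n) = (1-rho)*rho^n = (1-33/59)*(33/59)^1 = 0.2465

0.2465


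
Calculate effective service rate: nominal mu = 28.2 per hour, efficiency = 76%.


Effective rate = mu * efficiency = 28.2 * 0.76 = 21.43 per hour

21.43 per hour


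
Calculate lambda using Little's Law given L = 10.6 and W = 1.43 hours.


lambda = L / W = 10.6 / 1.43 = 7.41 per hour

7.41 per hour


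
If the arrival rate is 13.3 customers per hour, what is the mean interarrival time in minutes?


Mean interarrival time = 60/lambda = 60/13.3 = 4.51 minutes

4.51 minutes


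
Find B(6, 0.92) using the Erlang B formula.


B(N,A) = (A^N/N!) / sum(A^k/k!, k=0..N) with N=6, A=0.92 = 0.0003

0.0003


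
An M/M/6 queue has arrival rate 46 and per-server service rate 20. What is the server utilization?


rho = lambda/(c*mu) = 46/(6*20) = 0.3833

0.3833


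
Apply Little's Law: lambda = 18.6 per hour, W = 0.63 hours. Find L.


L = lambda * W = 18.6 * 0.63 = 11.72

11.72


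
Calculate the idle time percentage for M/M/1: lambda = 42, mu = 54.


Idle fraction = (1 - rho) * 100 = (1 - 42/54) * 100 = 22.2%

22.2%


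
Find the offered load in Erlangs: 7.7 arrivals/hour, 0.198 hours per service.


Offered load a = lambda * E[S] = 7.7 * 0.198 = 1.52 Erlangs

1.52 Erlangs


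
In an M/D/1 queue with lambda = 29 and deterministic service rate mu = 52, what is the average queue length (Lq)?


M/D/1: Lq = rho^2 / (2*(1-rho)) where rho = 29/52; Lq = 0.35

0.35


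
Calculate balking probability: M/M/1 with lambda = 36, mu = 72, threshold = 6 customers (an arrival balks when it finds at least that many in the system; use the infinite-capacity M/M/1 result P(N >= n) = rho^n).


P(N >= 6) = rho^6 = (36/72)^6 = 0.0156

0.0156


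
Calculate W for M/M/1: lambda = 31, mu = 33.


W = 1/(mu - lambda) = 1/(33 - 31) = 0.5 hours

0.5 hours


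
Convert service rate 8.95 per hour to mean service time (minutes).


Mean service time = 60/mu = 60/8.95 = 6.7 minutes

6.7 minutes


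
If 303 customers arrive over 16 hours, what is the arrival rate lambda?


lambda = total arrivals / time = 303 / 16 = 18.94 per hour

18.94 per hour


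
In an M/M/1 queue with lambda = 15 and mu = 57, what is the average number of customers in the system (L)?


rho = 15/57; L = rho/(1-rho) = 0.36

0.36


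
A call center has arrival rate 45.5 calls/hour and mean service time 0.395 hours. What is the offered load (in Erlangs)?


Offered load a = lambda * E[S] = 45.5 * 0.395 = 17.97 Erlangs

17.97 Erlangs


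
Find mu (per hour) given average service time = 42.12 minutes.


mu = 60 / avg_service_time = 60 / 42.12 = 1.42 per hour

1.42 per hour


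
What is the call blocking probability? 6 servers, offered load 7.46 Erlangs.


B(N,A) = (A^N/N!) / sum(A^k/k!, k=0..N) with N=6, A=7.46 = 0.3592

0.3592


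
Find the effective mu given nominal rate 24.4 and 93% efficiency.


Effective rate = mu * efficiency = 24.4 * 0.93 = 22.69 per hour

22.69 per hour


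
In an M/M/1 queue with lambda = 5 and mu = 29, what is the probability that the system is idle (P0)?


P0 = 1 - rho = 1 - 5/29 = 0.8276

0.8276


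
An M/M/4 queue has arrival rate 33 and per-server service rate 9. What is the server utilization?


rho = lambda/(c*mu) = 33/(4*9) = 0.9167

0.9167


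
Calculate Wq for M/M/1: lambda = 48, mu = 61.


rho = 48/61; Wq = rho/(mu - lambda) = 0.0605 hours

0.0605 hours


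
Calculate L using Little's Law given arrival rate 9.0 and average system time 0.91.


L = lambda * W = 9.0 * 0.91 = 8.19

8.19


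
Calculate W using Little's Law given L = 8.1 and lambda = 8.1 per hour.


W = L / lambda = 8.1 / 8.1 = 1.0 hours

1.0 hours


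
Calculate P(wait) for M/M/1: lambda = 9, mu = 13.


P(wait) = rho = lambda/mu = 9/13 = 0.6923

0.6923


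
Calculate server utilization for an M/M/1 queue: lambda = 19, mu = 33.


rho = lambda/mu = 19/33 = 0.5758

0.5758


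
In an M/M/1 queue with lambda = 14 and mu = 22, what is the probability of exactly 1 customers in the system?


rho = 14/22; P(n) = (1-rho)*rho^n = (1-14/22)*(14/22)^1 = 0.2314

0.2314


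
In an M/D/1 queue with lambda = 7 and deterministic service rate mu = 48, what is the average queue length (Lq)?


M/D/1: Lq = rho^2 / (2*(1-rho)) where rho = 7/48; Lq = 0.01

0.01


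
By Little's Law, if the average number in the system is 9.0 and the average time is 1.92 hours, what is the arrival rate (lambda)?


lambda = L / W = 9.0 / 1.92 = 4.69 per hour

4.69 per hour


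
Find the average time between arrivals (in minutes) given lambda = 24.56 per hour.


Mean interarrival time = 60/lambda = 60/24.56 = 2.44 minutes

2.44 minutes


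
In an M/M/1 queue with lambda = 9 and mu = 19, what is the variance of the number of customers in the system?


rho = 9/19; Var(N) = rho/(1-rho)^2 = 1.71

1.71


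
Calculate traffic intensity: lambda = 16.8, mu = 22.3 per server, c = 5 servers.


rho = lambda / (c * mu) = 16.8 / (5 * 22.3) = 0.1507

0.1507


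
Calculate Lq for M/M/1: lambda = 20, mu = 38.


rho = 20/38; Lq = rho^2/(1-rho) = 0.58

0.58


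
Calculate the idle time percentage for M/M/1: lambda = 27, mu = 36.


Idle fraction = (1 - rho) * 100 = (1 - 27/36) * 100 = 25.0%

25.0%


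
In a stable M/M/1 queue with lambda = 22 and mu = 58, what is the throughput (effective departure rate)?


For a stable queue (lambda < mu), throughput = lambda = 22 per hour

22 per hour


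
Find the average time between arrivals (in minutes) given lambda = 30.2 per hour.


Mean interarrival time = 60/lambda = 60/30.2 = 1.99 minutes

1.99 minutes


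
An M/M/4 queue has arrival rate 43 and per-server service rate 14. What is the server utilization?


rho = lambda/(c*mu) = 43/(4*14) = 0.7679

0.7679


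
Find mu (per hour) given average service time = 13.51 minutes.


mu = 60 / avg_service_time = 60 / 13.51 = 4.44 per hour

4.44 per hour


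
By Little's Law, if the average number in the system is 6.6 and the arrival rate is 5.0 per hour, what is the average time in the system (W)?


W = L / lambda = 6.6 / 5.0 = 1.32 hours

1.32 hours


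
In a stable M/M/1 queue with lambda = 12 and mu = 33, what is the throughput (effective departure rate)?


For a stable queue (lambda < mu), throughput = lambda = 12 per hour

12 per hour
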